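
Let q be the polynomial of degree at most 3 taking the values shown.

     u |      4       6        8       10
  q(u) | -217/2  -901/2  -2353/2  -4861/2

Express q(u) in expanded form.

q(u) = -3u^3 + 6u^2 - 3u - 1/2

Write q(u) = au^3 + bu^2 + cu + d. Substituting each data point gives a linear system:
  64a + 16b + 4c + d = -217/2
  216a + 36b + 6c + d = -901/2
  512a + 64b + 8c + d = -2353/2
  1000a + 100b + 10c + d = -4861/2
Solving the system yields a = -3, b = 6, c = -3, d = -1/2.
So q(u) = -3u^3 + 6u^2 - 3u - 1/2.
Check: q(10) = -4861/2. ✓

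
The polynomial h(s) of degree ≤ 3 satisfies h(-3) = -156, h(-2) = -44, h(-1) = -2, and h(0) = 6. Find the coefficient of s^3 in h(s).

6

Write h(s) = as^3 + bs^2 + cs + d. Substituting each data point gives a linear system:
  -27a + 9b - 3c + d = -156
  -8a + 4b - 2c + d = -44
  -a + b - c + d = -2
  d = 6
Solving the system yields a = 6, b = 1, c = 3, d = 6.
So h(s) = 6s^3 + s^2 + 3s + 6.
The leading coefficient is 6.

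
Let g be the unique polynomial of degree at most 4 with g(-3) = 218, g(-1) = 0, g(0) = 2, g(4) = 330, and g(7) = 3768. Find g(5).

Using the Lagrange interpolation formula with nodes -3, -1, 0, 4, 7:
  L_0(n) = (n + 1)n(n - 4)(n - 7) / 420
  L_1(n) = (n + 3)n(n - 4)(n - 7) / -80
  L_2(n) = (n + 3)(n + 1)(n - 4)(n - 7) / 84
  L_3(n) = (n + 3)(n + 1)n(n - 7) / -420
  L_4(n) = (n + 3)(n + 1)n(n - 4) / 1680
Then g(n) = 218·L_0(n) + 0·L_1(n) + 2·L_2(n) + 330·L_3(n) + 3768·L_4(n).
Expanding and collecting terms gives g(n) = 2n⁴ - 3n³ - n² + 6n + 2.
Evaluating at n = 5: g(5) = 882.

882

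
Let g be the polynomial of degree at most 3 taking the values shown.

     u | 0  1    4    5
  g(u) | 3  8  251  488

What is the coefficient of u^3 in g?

4

Write g(u) = au^3 + bu^2 + cu + d. Substituting each data point gives a linear system:
  d = 3
  a + b + c + d = 8
  64a + 16b + 4c + d = 251
  125a + 25b + 5c + d = 488
Solving the system yields a = 4, b = -1, c = 2, d = 3.
So g(u) = 4u³ - u² + 2u + 3.
The leading coefficient is 4.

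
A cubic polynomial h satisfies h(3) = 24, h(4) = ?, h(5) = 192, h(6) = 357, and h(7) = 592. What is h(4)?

The 4 known points determine the degree-3 polynomial uniquely.
Write h(x) = ax^3 + bx^2 + cx + d. Substituting each data point gives a linear system:
  27a + 9b + 3c + d = 24
  125a + 25b + 5c + d = 192
  216a + 36b + 6c + d = 357
  343a + 49b + 7c + d = 592
Solving the system yields a = 2, b = -1, c = -6, d = -3.
So h(x) = 2x^3 - x^2 - 6x - 3.
Then h(4) = 85.

85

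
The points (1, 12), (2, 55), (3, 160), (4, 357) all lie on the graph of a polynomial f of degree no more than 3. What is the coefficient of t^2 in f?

Write f(t) = at^3 + bt^2 + ct + d. Substituting each data point gives a linear system:
  a + b + c + d = 12
  8a + 4b + 2c + d = 55
  27a + 9b + 3c + d = 160
  64a + 16b + 4c + d = 357
Solving the system yields a = 5, b = 1, c = 5, d = 1.
So f(t) = 5t^3 + t^2 + 5t + 1.
The coefficient of t^2 is 1.

1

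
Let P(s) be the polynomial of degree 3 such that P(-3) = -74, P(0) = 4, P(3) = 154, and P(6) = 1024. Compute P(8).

2324

Forward differences of the values at s = -3, 0, 3, 6:
  P  : -74  4  154  1024
  Δ  : 78  150  870
  Δ^2: 72  720
  Δ^3: 648
The third differences are constant, confirming degree 3.
Interpolating (Newton forward form) and evaluating at s = 8 gives P(8) = 2324.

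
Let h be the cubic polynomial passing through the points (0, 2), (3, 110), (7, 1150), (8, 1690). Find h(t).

h(t) = 3t^3 + 2t^2 + 3t + 2

Using the Lagrange interpolation formula with nodes 0, 3, 7, 8:
  L_0(t) = (t - 3)(t - 7)(t - 8) / -168
  L_1(t) = t(t - 7)(t - 8) / 60
  L_2(t) = t(t - 3)(t - 8) / -28
  L_3(t) = t(t - 3)(t - 7) / 40
Then h(t) = 2·L_0(t) + 110·L_1(t) + 1150·L_2(t) + 1690·L_3(t).
Expanding and collecting terms gives h(t) = 3t^3 + 2t^2 + 3t + 2.
Check: h(3) = 110. ✓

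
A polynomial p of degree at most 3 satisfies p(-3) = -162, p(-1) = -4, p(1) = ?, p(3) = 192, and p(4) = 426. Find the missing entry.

The 4 known points determine the degree-3 polynomial uniquely.
Write p(u) = au^3 + bu^2 + cu + d. Substituting each data point gives a linear system:
  -27a + 9b - 3c + d = -162
  -a + b - c + d = -4
  27a + 9b + 3c + d = 192
  64a + 16b + 4c + d = 426
Solving the system yields a = 6, b = 1, c = 5, d = 6.
So p(u) = 6u^3 + u^2 + 5u + 6.
Then p(1) = 18.

18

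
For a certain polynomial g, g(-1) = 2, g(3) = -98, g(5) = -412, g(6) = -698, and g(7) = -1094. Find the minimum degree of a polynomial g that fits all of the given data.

3

Divided differences on the nodes -1, 3, 5, 6, 7:
  order 0: 2  -98  -412  -698  -1094
  order 1: -25  -157  -286  -396
  order 2: -22  -43  -55
  order 3: -3  -3
  order 4: 0
The order-3 divided differences are all -3 (nonzero) and every higher order vanishes, so the data lies on a polynomial of degree exactly 3.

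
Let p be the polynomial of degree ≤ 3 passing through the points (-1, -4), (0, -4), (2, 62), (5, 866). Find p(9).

Using the Lagrange interpolation formula with nodes -1, 0, 2, 5:
  L_0(t) = t(t - 2)(t - 5) / -18
  L_1(t) = (t + 1)(t - 2)(t - 5) / 10
  L_2(t) = (t + 1)t(t - 5) / -18
  L_3(t) = (t + 1)t(t - 2) / 90
Then p(t) = -4·L_0(t) - 4·L_1(t) + 62·L_2(t) + 866·L_3(t).
Expanding and collecting terms gives p(t) = 6t^3 + 5t^2 - t - 4.
Evaluating at t = 9: p(9) = 4766.

4766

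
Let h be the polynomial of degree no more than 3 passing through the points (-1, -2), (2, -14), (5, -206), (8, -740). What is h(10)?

-1366

Write h(u) = au^3 + bu^2 + cu + d. Substituting each data point gives a linear system:
  -a + b - c + d = -2
  8a + 4b + 2c + d = -14
  125a + 25b + 5c + d = -206
  512a + 64b + 8c + d = -740
Solving the system yields a = -1, b = -4, c = 3, d = 4.
So h(u) = -u³ - 4u² + 3u + 4.
Then h(10) = -1366.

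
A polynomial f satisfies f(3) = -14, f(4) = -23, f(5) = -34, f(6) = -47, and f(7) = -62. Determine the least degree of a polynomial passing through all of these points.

2

Forward differences of the values at s = 3, 4, 5, 6, 7:
  f  : -14  -23  -34  -47  -62
  Δ  : -9  -11  -13  -15
  Δ^2: -2  -2  -2
  Δ^3: 0  0
  Δ^4: 0
The second differences are constant (-2) and nonzero, while all higher differences vanish, so the minimal degree is 2.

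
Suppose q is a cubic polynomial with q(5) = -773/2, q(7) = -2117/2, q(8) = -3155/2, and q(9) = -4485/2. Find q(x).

q(x) = -3x^3 - x^2 + 3x - 3/2

Using the Lagrange interpolation formula with nodes 5, 7, 8, 9:
  L_0(x) = (x - 7)(x - 8)(x - 9) / -24
  L_1(x) = (x - 5)(x - 8)(x - 9) / 4
  L_2(x) = (x - 5)(x - 7)(x - 9) / -3
  L_3(x) = (x - 5)(x - 7)(x - 8) / 8
Then q(x) = -773/2·L_0(x) - 2117/2·L_1(x) - 3155/2·L_2(x) - 4485/2·L_3(x).
Expanding and collecting terms gives q(x) = -3x³ - x² + 3x - 3/2.
Check: q(9) = -4485/2. ✓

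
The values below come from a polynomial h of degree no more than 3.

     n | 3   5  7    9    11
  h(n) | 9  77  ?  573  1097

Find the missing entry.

249

On equispaced nodes a degree-3 polynomial has vanishing fourth forward difference, so
  h(3) - 4·h(5) + 6·h(7) - 4·h(9) + h(11) = 0.
Substituting the known values and solving for h(7):
  6·h(7) = 1494
  h(7) = 249.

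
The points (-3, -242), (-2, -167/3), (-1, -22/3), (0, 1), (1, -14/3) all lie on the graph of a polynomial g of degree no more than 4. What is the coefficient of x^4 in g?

-3

Write g(x) = ax^4 + bx^3 + cx^2 + dx + e. Substituting each data point gives a linear system:
  81a - 27b + 9c - 3d + e = -242
  16a - 8b + 4c - 2d + e = -167/3
  a - b + c - d + e = -22/3
  e = 1
  a + b + c + d + e = -14/3
Solving the system yields a = -3, b = -5/3, c = -4, d = 3, e = 1.
So g(x) = -3x^4 - (5/3)x^3 - 4x^2 + 3x + 1.
The leading coefficient is -3.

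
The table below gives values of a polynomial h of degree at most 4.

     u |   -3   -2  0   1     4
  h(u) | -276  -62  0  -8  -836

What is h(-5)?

Write h(u) = au^4 + bu^3 + cu^2 + du + e. Substituting each data point gives a linear system:
  81a - 27b + 9c - 3d + e = -276
  16a - 8b + 4c - 2d + e = -62
  e = 0
  a + b + c + d + e = -8
  256a + 64b + 16c + 4d + e = -836
Solving the system yields a = -3, b = 0, c = -4, d = -1, e = 0.
So h(u) = -3u^4 - 4u^2 - u.
Then h(-5) = -1970.

-1970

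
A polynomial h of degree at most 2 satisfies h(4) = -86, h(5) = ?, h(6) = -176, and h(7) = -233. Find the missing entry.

On equispaced nodes a degree-2 polynomial has vanishing third forward difference, so
  - h(4) + 3·h(5) - 3·h(6) + h(7) = 0.
Substituting the known values and solving for h(5):
  3·h(5) = -381
  h(5) = -127.

-127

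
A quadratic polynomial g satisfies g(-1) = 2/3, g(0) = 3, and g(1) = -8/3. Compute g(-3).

Write g(x) = ax^2 + bx + c. Substituting each data point gives a linear system:
  a - b + c = 2/3
  c = 3
  a + b + c = -8/3
Solving the system yields a = -4, b = -5/3, c = 3.
So g(x) = -4x^2 - (5/3)x + 3.
Then g(-3) = -28.

-28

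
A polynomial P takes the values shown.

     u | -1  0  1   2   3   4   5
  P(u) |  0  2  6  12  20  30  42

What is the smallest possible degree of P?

Forward differences of the values at u = -1, 0, 1, 2, 3, 4, 5:
  P  : 0  2  6  12  20  30  42
  Δ  : 2  4  6  8  10  12
  Δ^2: 2  2  2  2  2
  Δ^3: 0  0  0  0
  Δ^4: 0  0  0
  Δ^5: 0  0
  Δ^6: 0
The second differences are constant (2) and nonzero, while all higher differences vanish, so the minimal degree is 2.

2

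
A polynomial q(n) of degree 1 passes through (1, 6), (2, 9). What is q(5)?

Write q(n) = an + b. Substituting each data point gives a linear system:
  a + b = 6
  2a + b = 9
Solving the system yields a = 3, b = 3.
So q(n) = 3n + 3.
Then q(5) = 18.

18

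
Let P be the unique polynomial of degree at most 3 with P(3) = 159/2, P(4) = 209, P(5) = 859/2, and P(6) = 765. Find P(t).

Using the Lagrange interpolation formula with nodes 3, 4, 5, 6:
  L_0(t) = (t - 4)(t - 5)(t - 6) / -6
  L_1(t) = (t - 3)(t - 5)(t - 6) / 2
  L_2(t) = (t - 3)(t - 4)(t - 6) / -2
  L_3(t) = (t - 3)(t - 4)(t - 5) / 6
Then P(t) = 159/2·L_0(t) + 209·L_1(t) + 859/2·L_2(t) + 765·L_3(t).
Expanding and collecting terms gives P(t) = 4t^3 - (5/2)t^2 - t - 3.
Check: P(5) = 859/2. ✓

P(t) = 4t^3 - (5/2)t^2 - t - 3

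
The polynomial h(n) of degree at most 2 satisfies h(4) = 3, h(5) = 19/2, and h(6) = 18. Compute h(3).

Forward differences of the values at n = 4, 5, 6:
  h  : 3  19/2  18
  Δ  : 13/2  17/2
  Δ^2: 2
The second differences are constant, confirming degree 2.
Interpolating (Newton forward form) and evaluating at n = 3 gives h(3) = -3/2.

-3/2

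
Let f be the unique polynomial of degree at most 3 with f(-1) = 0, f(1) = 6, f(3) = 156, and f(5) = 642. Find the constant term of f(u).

-3

Write f(u) = au^3 + bu^2 + cu + d. Substituting each data point gives a linear system:
  -a + b - c + d = 0
  a + b + c + d = 6
  27a + 9b + 3c + d = 156
  125a + 25b + 5c + d = 642
Solving the system yields a = 4, b = 6, c = -1, d = -3.
So f(u) = 4u^3 + 6u^2 - u - 3.
The constant term is -3.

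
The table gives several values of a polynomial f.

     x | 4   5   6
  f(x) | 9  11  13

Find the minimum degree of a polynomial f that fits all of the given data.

1

Forward differences of the values at x = 4, 5, 6:
  f  : 9  11  13
  Δ  : 2  2
  Δ^2: 0
The first differences are constant (2) and nonzero, while all higher differences vanish, so the minimal degree is 1.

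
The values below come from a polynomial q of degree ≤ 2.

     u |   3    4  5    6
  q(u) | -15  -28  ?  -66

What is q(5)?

-45

The 3 known points determine the degree-2 polynomial uniquely.
Write q(u) = au^2 + bu + c. Substituting each data point gives a linear system:
  9a + 3b + c = -15
  16a + 4b + c = -28
  36a + 6b + c = -66
Solving the system yields a = -2, b = 1, c = 0.
So q(u) = -2u^2 + u.
Then q(5) = -45.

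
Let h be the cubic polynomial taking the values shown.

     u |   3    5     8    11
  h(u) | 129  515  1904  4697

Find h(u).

h(u) = 3u^3 + 6u^2 - 2u

Write h(u) = au^3 + bu^2 + cu + d. Substituting each data point gives a linear system:
  27a + 9b + 3c + d = 129
  125a + 25b + 5c + d = 515
  512a + 64b + 8c + d = 1904
  1331a + 121b + 11c + d = 4697
Solving the system yields a = 3, b = 6, c = -2, d = 0.
So h(u) = 3u^3 + 6u^2 - 2u.
Check: h(8) = 1904. ✓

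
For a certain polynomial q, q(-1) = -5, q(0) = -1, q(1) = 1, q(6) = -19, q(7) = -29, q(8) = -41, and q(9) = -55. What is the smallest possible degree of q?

2

Divided differences on the nodes -1, 0, 1, 6, 7, 8, 9:
  order 0: -5  -1  1  -19  -29  -41  -55
  order 1: 4  2  -4  -10  -12  -14
  order 2: -1  -1  -1  -1  -1
  order 3: 0  0  0  0
  order 4: 0  0  0
  order 5: 0  0
  order 6: 0
The order-2 divided differences are all -1 (nonzero) and every higher order vanishes, so the data lies on a polynomial of degree exactly 2.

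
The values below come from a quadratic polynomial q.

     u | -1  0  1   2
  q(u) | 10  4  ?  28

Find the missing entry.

10

On equispaced nodes a degree-2 polynomial has vanishing third forward difference, so
  - q(-1) + 3·q(0) - 3·q(1) + q(2) = 0.
Substituting the known values and solving for q(1):
  -3·q(1) = -30
  q(1) = 10.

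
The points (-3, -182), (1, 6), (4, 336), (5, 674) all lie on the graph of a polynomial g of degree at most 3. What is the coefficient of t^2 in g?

Write g(t) = at^3 + bt^2 + ct + d. Substituting each data point gives a linear system:
  -27a + 9b - 3c + d = -182
  a + b + c + d = 6
  64a + 16b + 4c + d = 336
  125a + 25b + 5c + d = 674
Solving the system yields a = 6, b = -3, c = -1, d = 4.
So g(t) = 6t^3 - 3t^2 - t + 4.
The coefficient of t^2 is -3.

-3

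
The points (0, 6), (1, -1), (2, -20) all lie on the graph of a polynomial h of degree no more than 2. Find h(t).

Using the Lagrange interpolation formula with nodes 0, 1, 2:
  L_0(t) = (t - 1)(t - 2) / 2
  L_1(t) = t(t - 2) / -1
  L_2(t) = t(t - 1) / 2
Then h(t) = 6·L_0(t) - 1·L_1(t) - 20·L_2(t).
Expanding and collecting terms gives h(t) = -6t² - t + 6.
Check: h(1) = -1. ✓

h(t) = -6t^2 - t + 6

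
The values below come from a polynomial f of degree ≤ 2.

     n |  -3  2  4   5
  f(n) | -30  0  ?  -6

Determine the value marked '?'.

The 3 known points determine the degree-2 polynomial uniquely.
Write f(n) = an^2 + bn + c. Substituting each data point gives a linear system:
  9a - 3b + c = -30
  4a + 2b + c = 0
  25a + 5b + c = -6
Solving the system yields a = -1, b = 5, c = -6.
So f(n) = -n^2 + 5n - 6.
Then f(4) = -2.

-2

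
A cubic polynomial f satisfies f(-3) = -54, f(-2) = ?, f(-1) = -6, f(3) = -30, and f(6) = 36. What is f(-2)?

The 4 known points determine the degree-3 polynomial uniquely.
Write f(n) = an^3 + bn^2 + cn + d. Substituting each data point gives a linear system:
  -27a + 9b - 3c + d = -54
  -a + b - c + d = -6
  27a + 9b + 3c + d = -30
  216a + 36b + 6c + d = 36
Solving the system yields a = 1, b = -4, c = -5, d = -6.
So f(n) = n^3 - 4n^2 - 5n - 6.
Then f(-2) = -20.

-20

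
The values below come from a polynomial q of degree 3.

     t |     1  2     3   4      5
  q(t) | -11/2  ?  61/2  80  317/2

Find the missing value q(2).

4

On equispaced nodes a degree-3 polynomial has vanishing fourth forward difference, so
  q(1) - 4·q(2) + 6·q(3) - 4·q(4) + q(5) = 0.
Substituting the known values and solving for q(2):
  -4·q(2) = -16
  q(2) = 4.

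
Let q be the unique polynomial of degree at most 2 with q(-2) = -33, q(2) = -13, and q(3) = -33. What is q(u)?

q(u) = -5u^2 + 5u - 3

Write q(u) = au^2 + bu + c. Substituting each data point gives a linear system:
  4a - 2b + c = -33
  4a + 2b + c = -13
  9a + 3b + c = -33
Solving the system yields a = -5, b = 5, c = -3.
So q(u) = -5u^2 + 5u - 3.
Check: q(3) = -33. ✓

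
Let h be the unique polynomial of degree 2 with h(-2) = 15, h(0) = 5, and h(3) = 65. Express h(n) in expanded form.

Using the Lagrange interpolation formula with nodes -2, 0, 3:
  L_0(n) = n(n - 3) / 10
  L_1(n) = (n + 2)(n - 3) / -6
  L_2(n) = (n + 2)n / 15
Then h(n) = 15·L_0(n) + 5·L_1(n) + 65·L_2(n).
Expanding and collecting terms gives h(n) = 5n^2 + 5n + 5.
Check: h(3) = 65. ✓

h(n) = 5n^2 + 5n + 5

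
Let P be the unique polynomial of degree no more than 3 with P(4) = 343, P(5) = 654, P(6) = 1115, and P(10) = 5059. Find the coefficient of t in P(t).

Write P(t) = at^3 + bt^2 + ct + d. Substituting each data point gives a linear system:
  64a + 16b + 4c + d = 343
  125a + 25b + 5c + d = 654
  216a + 36b + 6c + d = 1115
  1000a + 100b + 10c + d = 5059
Solving the system yields a = 5, b = 0, c = 6, d = -1.
So P(t) = 5t^3 + 6t - 1.
The coefficient of t is 6.

6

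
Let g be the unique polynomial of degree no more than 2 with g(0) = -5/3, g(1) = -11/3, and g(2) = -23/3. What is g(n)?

g(n) = -n^2 - n - 5/3

Using the Lagrange interpolation formula with nodes 0, 1, 2:
  L_0(n) = (n - 1)(n - 2) / 2
  L_1(n) = n(n - 2) / -1
  L_2(n) = n(n - 1) / 2
Then g(n) = -5/3·L_0(n) - 11/3·L_1(n) - 23/3·L_2(n).
Expanding and collecting terms gives g(n) = -n² - n - 5/3.
Check: g(2) = -23/3. ✓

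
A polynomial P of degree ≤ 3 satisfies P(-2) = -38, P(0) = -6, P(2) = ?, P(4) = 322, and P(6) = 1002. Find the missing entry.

50

On equispaced nodes a degree-3 polynomial has vanishing fourth forward difference, so
  P(-2) - 4·P(0) + 6·P(2) - 4·P(4) + P(6) = 0.
Substituting the known values and solving for P(2):
  6·P(2) = 300
  P(2) = 50.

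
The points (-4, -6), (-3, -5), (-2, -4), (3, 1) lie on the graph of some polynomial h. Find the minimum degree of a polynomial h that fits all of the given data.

Divided differences on the nodes -4, -3, -2, 3:
  order 0: -6  -5  -4  1
  order 1: 1  1  1
  order 2: 0  0
  order 3: 0
The order-1 divided differences are all 1 (nonzero) and every higher order vanishes, so the data lies on a polynomial of degree exactly 1.

1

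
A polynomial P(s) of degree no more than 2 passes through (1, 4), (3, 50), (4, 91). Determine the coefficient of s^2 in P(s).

6

Write P(s) = as^2 + bs + c. Substituting each data point gives a linear system:
  a + b + c = 4
  9a + 3b + c = 50
  16a + 4b + c = 91
Solving the system yields a = 6, b = -1, c = -1.
So P(s) = 6s^2 - s - 1.
The leading coefficient is 6.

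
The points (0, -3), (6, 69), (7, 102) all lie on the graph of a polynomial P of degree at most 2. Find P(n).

Write P(n) = an^2 + bn + c. Substituting each data point gives a linear system:
  c = -3
  36a + 6b + c = 69
  49a + 7b + c = 102
Solving the system yields a = 3, b = -6, c = -3.
So P(n) = 3n² - 6n - 3.
Check: P(7) = 102. ✓

P(n) = 3n^2 - 6n - 3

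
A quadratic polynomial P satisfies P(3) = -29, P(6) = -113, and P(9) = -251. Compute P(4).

-51

Write P(n) = an^2 + bn + c. Substituting each data point gives a linear system:
  9a + 3b + c = -29
  36a + 6b + c = -113
  81a + 9b + c = -251
Solving the system yields a = -3, b = -1, c = 1.
So P(n) = -3n² - n + 1.
Then P(4) = -51.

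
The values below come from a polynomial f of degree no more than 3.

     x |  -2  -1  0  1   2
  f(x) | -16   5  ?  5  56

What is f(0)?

0

On equispaced nodes a degree-3 polynomial has vanishing fourth forward difference, so
  f(-2) - 4·f(-1) + 6·f(0) - 4·f(1) + f(2) = 0.
Substituting the known values and solving for f(0):
  6·f(0) = 0
  f(0) = 0.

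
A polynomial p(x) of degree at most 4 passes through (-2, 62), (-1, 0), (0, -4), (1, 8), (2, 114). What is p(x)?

Write p(x) = ax^4 + bx^3 + cx^2 + dx + e. Substituting each data point gives a linear system:
  16a - 8b + 4c - 2d + e = 62
  a - b + c - d + e = 0
  e = -4
  a + b + c + d + e = 8
  16a + 8b + 4c + 2d + e = 114
Solving the system yields a = 5, b = 3, c = 3, d = 1, e = -4.
So p(x) = 5x^4 + 3x^3 + 3x^2 + x - 4.
Check: p(-1) = 0. ✓

p(x) = 5x^4 + 3x^3 + 3x^2 + x - 4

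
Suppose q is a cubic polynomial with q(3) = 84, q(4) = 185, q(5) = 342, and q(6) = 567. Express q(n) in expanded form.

Write q(n) = an^3 + bn^2 + cn + d. Substituting each data point gives a linear system:
  27a + 9b + 3c + d = 84
  64a + 16b + 4c + d = 185
  125a + 25b + 5c + d = 342
  216a + 36b + 6c + d = 567
Solving the system yields a = 2, b = 4, c = -1, d = -3.
So q(n) = 2n^3 + 4n^2 - n - 3.
Check: q(3) = 84. ✓

q(n) = 2n^3 + 4n^2 - n - 3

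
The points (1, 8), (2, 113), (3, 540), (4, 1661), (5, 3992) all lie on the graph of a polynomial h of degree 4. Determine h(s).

h(s) = 6s^4 + 2s^3 - s^2 + 4s - 3

Using the Lagrange interpolation formula with nodes 1, 2, 3, 4, 5:
  L_0(s) = (s - 2)(s - 3)(s - 4)(s - 5) / 24
  L_1(s) = (s - 1)(s - 3)(s - 4)(s - 5) / -6
  L_2(s) = (s - 1)(s - 2)(s - 4)(s - 5) / 4
  L_3(s) = (s - 1)(s - 2)(s - 3)(s - 5) / -6
  L_4(s) = (s - 1)(s - 2)(s - 3)(s - 4) / 24
Then h(s) = 8·L_0(s) + 113·L_1(s) + 540·L_2(s) + 1661·L_3(s) + 3992·L_4(s).
Expanding and collecting terms gives h(s) = 6s^4 + 2s^3 - s^2 + 4s - 3.
Check: h(3) = 540. ✓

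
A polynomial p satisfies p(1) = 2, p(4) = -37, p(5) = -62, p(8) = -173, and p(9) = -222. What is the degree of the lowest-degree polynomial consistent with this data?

Divided differences on the nodes 1, 4, 5, 8, 9:
  order 0: 2  -37  -62  -173  -222
  order 1: -13  -25  -37  -49
  order 2: -3  -3  -3
  order 3: 0  0
  order 4: 0
The order-2 divided differences are all -3 (nonzero) and every higher order vanishes, so the data lies on a polynomial of degree exactly 2.

2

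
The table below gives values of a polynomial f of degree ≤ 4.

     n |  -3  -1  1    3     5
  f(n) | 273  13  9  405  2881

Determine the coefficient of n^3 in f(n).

Write f(n) = an^4 + bn^3 + cn^2 + dn + e. Substituting each data point gives a linear system:
  81a - 27b + 9c - 3d + e = 273
  a - b + c - d + e = 13
  a + b + c + d + e = 9
  81a + 27b + 9c + 3d + e = 405
  625a + 125b + 25c + 5d + e = 2881
Solving the system yields a = 4, b = 3, c = 1, d = -5, e = 6.
So f(n) = 4n⁴ + 3n³ + n² - 5n + 6.
The coefficient of n^3 is 3.

3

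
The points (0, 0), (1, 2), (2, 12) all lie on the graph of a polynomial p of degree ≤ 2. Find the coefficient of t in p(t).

Write p(t) = at^2 + bt + c. Substituting each data point gives a linear system:
  c = 0
  a + b + c = 2
  4a + 2b + c = 12
Solving the system yields a = 4, b = -2, c = 0.
So p(t) = 4t^2 - 2t.
The coefficient of t is -2.

-2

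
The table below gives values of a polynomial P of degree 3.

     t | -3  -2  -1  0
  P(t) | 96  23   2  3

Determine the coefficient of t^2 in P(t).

-4

Write P(t) = at^3 + bt^2 + ct + d. Substituting each data point gives a linear system:
  -27a + 9b - 3c + d = 96
  -8a + 4b - 2c + d = 23
  -a + b - c + d = 2
  d = 3
Solving the system yields a = -5, b = -4, c = 2, d = 3.
So P(t) = -5t³ - 4t² + 2t + 3.
The coefficient of t^2 is -4.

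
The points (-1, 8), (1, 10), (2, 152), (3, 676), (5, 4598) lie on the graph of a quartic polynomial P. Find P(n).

P(n) = 6n^4 + 6n^3 + 5n^2 - 5n - 2

Write P(n) = an^4 + bn^3 + cn^2 + dn + e. Substituting each data point gives a linear system:
  a - b + c - d + e = 8
  a + b + c + d + e = 10
  16a + 8b + 4c + 2d + e = 152
  81a + 27b + 9c + 3d + e = 676
  625a + 125b + 25c + 5d + e = 4598
Solving the system yields a = 6, b = 6, c = 5, d = -5, e = -2.
So P(n) = 6n⁴ + 6n³ + 5n² - 5n - 2.
Check: P(-1) = 8. ✓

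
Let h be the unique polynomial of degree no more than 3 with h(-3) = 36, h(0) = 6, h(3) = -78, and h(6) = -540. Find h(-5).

Using the Lagrange interpolation formula with nodes -3, 0, 3, 6:
  L_0(x) = x(x - 3)(x - 6) / -162
  L_1(x) = (x + 3)(x - 3)(x - 6) / 54
  L_2(x) = (x + 3)x(x - 6) / -54
  L_3(x) = (x + 3)x(x - 3) / 162
Then h(x) = 36·L_0(x) + 6·L_1(x) - 78·L_2(x) - 540·L_3(x).
Expanding and collecting terms gives h(x) = -2x^3 - 3x^2 - x + 6.
Evaluating at x = -5: h(-5) = 186.

186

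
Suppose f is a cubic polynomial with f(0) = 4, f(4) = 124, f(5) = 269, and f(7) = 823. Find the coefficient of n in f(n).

-2

Write f(n) = an^3 + bn^2 + cn + d. Substituting each data point gives a linear system:
  d = 4
  64a + 16b + 4c + d = 124
  125a + 25b + 5c + d = 269
  343a + 49b + 7c + d = 823
Solving the system yields a = 3, b = -4, c = -2, d = 4.
So f(n) = 3n³ - 4n² - 2n + 4.
The coefficient of n is -2.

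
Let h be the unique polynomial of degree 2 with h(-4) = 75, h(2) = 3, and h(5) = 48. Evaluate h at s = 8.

Using the Lagrange interpolation formula with nodes -4, 2, 5:
  L_0(s) = (s - 2)(s - 5) / 54
  L_1(s) = (s + 4)(s - 5) / -18
  L_2(s) = (s + 4)(s - 2) / 27
Then h(s) = 75·L_0(s) + 3·L_1(s) + 48·L_2(s).
Expanding and collecting terms gives h(s) = 3s^2 - 6s + 3.
Evaluating at s = 8: h(8) = 147.

147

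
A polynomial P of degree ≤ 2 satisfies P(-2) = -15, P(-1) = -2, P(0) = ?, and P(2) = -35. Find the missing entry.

-1

The 3 known points determine the degree-2 polynomial uniquely.
Write P(s) = as^2 + bs + c. Substituting each data point gives a linear system:
  4a - 2b + c = -15
  a - b + c = -2
  4a + 2b + c = -35
Solving the system yields a = -6, b = -5, c = -1.
So P(s) = -6s^2 - 5s - 1.
Then P(0) = -1.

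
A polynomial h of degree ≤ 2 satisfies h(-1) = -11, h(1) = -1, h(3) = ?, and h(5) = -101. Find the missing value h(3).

The 3 known points determine the degree-2 polynomial uniquely.
Write h(n) = an^2 + bn + c. Substituting each data point gives a linear system:
  a - b + c = -11
  a + b + c = -1
  25a + 5b + c = -101
Solving the system yields a = -5, b = 5, c = -1.
So h(n) = -5n² + 5n - 1.
Then h(3) = -31.

-31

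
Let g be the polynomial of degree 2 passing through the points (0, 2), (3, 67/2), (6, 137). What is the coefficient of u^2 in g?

4

Write g(u) = au^2 + bu + c. Substituting each data point gives a linear system:
  c = 2
  9a + 3b + c = 67/2
  36a + 6b + c = 137
Solving the system yields a = 4, b = -3/2, c = 2.
So g(u) = 4u^2 - (3/2)u + 2.
The leading coefficient is 4.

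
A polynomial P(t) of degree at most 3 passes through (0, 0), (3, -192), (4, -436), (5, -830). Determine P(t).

Write P(t) = at^3 + bt^2 + ct + d. Substituting each data point gives a linear system:
  d = 0
  27a + 9b + 3c + d = -192
  64a + 16b + 4c + d = -436
  125a + 25b + 5c + d = -830
Solving the system yields a = -6, b = -3, c = -1, d = 0.
So P(t) = -6t^3 - 3t^2 - t.
Check: P(3) = -192. ✓

P(t) = -6t^3 - 3t^2 - t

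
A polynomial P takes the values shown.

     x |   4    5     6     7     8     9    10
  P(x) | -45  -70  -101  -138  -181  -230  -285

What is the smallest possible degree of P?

Forward differences of the values at x = 4, 5, 6, 7, 8, 9, 10:
  P  : -45  -70  -101  -138  -181  -230  -285
  Δ  : -25  -31  -37  -43  -49  -55
  Δ^2: -6  -6  -6  -6  -6
  Δ^3: 0  0  0  0
  Δ^4: 0  0  0
  Δ^5: 0  0
  Δ^6: 0
The second differences are constant (-6) and nonzero, while all higher differences vanish, so the minimal degree is 2.

2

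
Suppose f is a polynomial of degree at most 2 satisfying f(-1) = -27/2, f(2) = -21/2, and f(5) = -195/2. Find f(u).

f(u) = -5u^2 + 6u - 5/2

Write f(u) = au^2 + bu + c. Substituting each data point gives a linear system:
  a - b + c = -27/2
  4a + 2b + c = -21/2
  25a + 5b + c = -195/2
Solving the system yields a = -5, b = 6, c = -5/2.
So f(u) = -5u² + 6u - 5/2.
Check: f(2) = -21/2. ✓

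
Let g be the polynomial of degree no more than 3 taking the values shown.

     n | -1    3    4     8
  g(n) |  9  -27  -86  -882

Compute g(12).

-3150

Write g(n) = an^3 + bn^2 + cn + d. Substituting each data point gives a linear system:
  -a + b - c + d = 9
  27a + 9b + 3c + d = -27
  64a + 16b + 4c + d = -86
  512a + 64b + 8c + d = -882
Solving the system yields a = -2, b = 2, c = 1, d = 6.
So g(n) = -2n³ + 2n² + n + 6.
Then g(12) = -3150.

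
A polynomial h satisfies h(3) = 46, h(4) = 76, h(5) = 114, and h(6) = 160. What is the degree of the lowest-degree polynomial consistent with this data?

Forward differences of the values at t = 3, 4, 5, 6:
  h  : 46  76  114  160
  Δ  : 30  38  46
  Δ^2: 8  8
  Δ^3: 0
The second differences are constant (8) and nonzero, while all higher differences vanish, so the minimal degree is 2.

2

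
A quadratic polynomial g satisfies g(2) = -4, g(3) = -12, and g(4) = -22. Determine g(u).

g(u) = -u^2 - 3u + 6

Write g(u) = au^2 + bu + c. Substituting each data point gives a linear system:
  4a + 2b + c = -4
  9a + 3b + c = -12
  16a + 4b + c = -22
Solving the system yields a = -1, b = -3, c = 6.
So g(u) = -u² - 3u + 6.
Check: g(4) = -22. ✓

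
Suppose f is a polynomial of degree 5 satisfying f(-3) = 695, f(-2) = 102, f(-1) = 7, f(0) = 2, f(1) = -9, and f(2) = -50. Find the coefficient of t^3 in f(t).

0

Write f(t) = at^5 + bt^4 + ct^3 + dt^2 + et + k. Substituting each data point gives a linear system:
  -243a + 81b - 27c + 9d - 3e + k = 695
  -32a + 16b - 8c + 4d - 2e + k = 102
  -a + b - c + d - e + k = 7
  k = 2
  a + b + c + d + e + k = -9
  32a + 16b + 8c + 4d + 2e + k = -50
Solving the system yields a = -2, b = 3, c = 0, d = -6, e = -6, k = 2.
So f(t) = -2t⁵ + 3t⁴ - 6t² - 6t + 2.
The coefficient of t^3 is 0.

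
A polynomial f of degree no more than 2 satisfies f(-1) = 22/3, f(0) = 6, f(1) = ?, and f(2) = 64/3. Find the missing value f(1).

32/3

The 3 known points determine the degree-2 polynomial uniquely.
Write f(n) = an^2 + bn + c. Substituting each data point gives a linear system:
  a - b + c = 22/3
  c = 6
  4a + 2b + c = 64/3
Solving the system yields a = 3, b = 5/3, c = 6.
So f(n) = 3n² + (5/3)n + 6.
Then f(1) = 32/3.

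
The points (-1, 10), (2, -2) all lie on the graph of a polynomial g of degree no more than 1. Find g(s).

Using the Lagrange interpolation formula with nodes -1, 2:
  L_0(s) = (s - 2) / -3
  L_1(s) = (s + 1) / 3
Then g(s) = 10·L_0(s) - 2·L_1(s).
Expanding and collecting terms gives g(s) = -4s + 6.
Check: g(2) = -2. ✓

g(s) = -4s + 6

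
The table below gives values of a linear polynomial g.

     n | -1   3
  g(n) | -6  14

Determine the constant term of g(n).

-1

Write g(n) = an + b. Substituting each data point gives a linear system:
  -a + b = -6
  3a + b = 14
Solving the system yields a = 5, b = -1.
So g(n) = 5n - 1.
The constant term is -1.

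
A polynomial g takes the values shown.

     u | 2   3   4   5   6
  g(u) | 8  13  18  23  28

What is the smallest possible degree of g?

1

Forward differences of the values at u = 2, 3, 4, 5, 6:
  g  : 8  13  18  23  28
  Δ  : 5  5  5  5
  Δ^2: 0  0  0
  Δ^3: 0  0
  Δ^4: 0
The first differences are constant (5) and nonzero, while all higher differences vanish, so the minimal degree is 1.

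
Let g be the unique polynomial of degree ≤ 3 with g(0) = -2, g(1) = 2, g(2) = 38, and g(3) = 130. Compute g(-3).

Write g(n) = an^3 + bn^2 + cn + d. Substituting each data point gives a linear system:
  d = -2
  a + b + c + d = 2
  8a + 4b + 2c + d = 38
  27a + 9b + 3c + d = 130
Solving the system yields a = 4, b = 4, c = -4, d = -2.
So g(n) = 4n³ + 4n² - 4n - 2.
Then g(-3) = -62.

-62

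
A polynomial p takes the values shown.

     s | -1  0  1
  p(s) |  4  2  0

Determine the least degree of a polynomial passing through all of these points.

1

Forward differences of the values at s = -1, 0, 1:
  p  : 4  2  0
  Δ  : -2  -2
  Δ^2: 0
The first differences are constant (-2) and nonzero, while all higher differences vanish, so the minimal degree is 1.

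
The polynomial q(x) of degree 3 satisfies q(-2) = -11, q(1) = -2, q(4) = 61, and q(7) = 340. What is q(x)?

Write q(x) = ax^3 + bx^2 + cx + d. Substituting each data point gives a linear system:
  -8a + 4b - 2c + d = -11
  a + b + c + d = -2
  64a + 16b + 4c + d = 61
  343a + 49b + 7c + d = 340
Solving the system yields a = 1, b = 0, c = 0, d = -3.
So q(x) = x³ - 3.
Check: q(4) = 61. ✓

q(x) = x^3 - 3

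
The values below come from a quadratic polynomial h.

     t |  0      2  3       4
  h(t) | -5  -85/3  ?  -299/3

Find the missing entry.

The 3 known points determine the degree-2 polynomial uniquely.
Write h(t) = at^2 + bt + c. Substituting each data point gives a linear system:
  c = -5
  4a + 2b + c = -85/3
  16a + 4b + c = -299/3
Solving the system yields a = -6, b = 1/3, c = -5.
So h(t) = -6t² + (1/3)t - 5.
Then h(3) = -58.

-58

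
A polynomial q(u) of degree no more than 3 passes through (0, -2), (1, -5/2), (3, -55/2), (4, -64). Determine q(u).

Write q(u) = au^3 + bu^2 + cu + d. Substituting each data point gives a linear system:
  d = -2
  a + b + c + d = -5/2
  27a + 9b + 3c + d = -55/2
  64a + 16b + 4c + d = -64
Solving the system yields a = -1, b = 0, c = 1/2, d = -2.
So q(u) = -u³ + (1/2)u - 2.
Check: q(1) = -5/2. ✓

q(u) = -u^3 + (1/2)u - 2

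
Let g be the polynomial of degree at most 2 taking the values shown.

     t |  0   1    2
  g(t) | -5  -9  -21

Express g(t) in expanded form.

Write g(t) = at^2 + bt + c. Substituting each data point gives a linear system:
  c = -5
  a + b + c = -9
  4a + 2b + c = -21
Solving the system yields a = -4, b = 0, c = -5.
So g(t) = -4t^2 - 5.
Check: g(0) = -5. ✓

g(t) = -4t^2 - 5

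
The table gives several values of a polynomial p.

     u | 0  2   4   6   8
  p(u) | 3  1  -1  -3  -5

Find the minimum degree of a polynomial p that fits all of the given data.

Forward differences of the values at u = 0, 2, 4, 6, 8:
  p  : 3  1  -1  -3  -5
  Δ  : -2  -2  -2  -2
  Δ^2: 0  0  0
  Δ^3: 0  0
  Δ^4: 0
The first differences are constant (-2) and nonzero, while all higher differences vanish, so the minimal degree is 1.

1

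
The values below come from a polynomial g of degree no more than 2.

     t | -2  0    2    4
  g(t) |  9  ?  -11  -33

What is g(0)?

On equispaced nodes a degree-2 polynomial has vanishing third forward difference, so
  - g(-2) + 3·g(0) - 3·g(2) + g(4) = 0.
Substituting the known values and solving for g(0):
  3·g(0) = 9
  g(0) = 3.

3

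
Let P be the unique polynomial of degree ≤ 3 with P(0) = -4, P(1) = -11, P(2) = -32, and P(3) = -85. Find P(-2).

40

Forward differences of the values at u = 0, 1, 2, 3:
  P  : -4  -11  -32  -85
  Δ  : -7  -21  -53
  Δ^2: -14  -32
  Δ^3: -18
The third differences are constant, confirming degree 3.
Interpolating (Newton forward form) and evaluating at u = -2 gives P(-2) = 40.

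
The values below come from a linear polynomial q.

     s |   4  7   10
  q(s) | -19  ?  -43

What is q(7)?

The 2 known points determine the degree-1 polynomial uniquely.
Write q(s) = as + b. Substituting each data point gives a linear system:
  4a + b = -19
  10a + b = -43
Solving the system yields a = -4, b = -3.
So q(s) = -4s - 3.
Then q(7) = -31.

-31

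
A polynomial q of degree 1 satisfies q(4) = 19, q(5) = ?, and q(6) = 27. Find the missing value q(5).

The 2 known points determine the degree-1 polynomial uniquely.
Write q(n) = an + b. Substituting each data point gives a linear system:
  4a + b = 19
  6a + b = 27
Solving the system yields a = 4, b = 3.
So q(n) = 4n + 3.
Then q(5) = 23.

23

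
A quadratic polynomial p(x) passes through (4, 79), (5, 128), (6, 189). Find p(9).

Using the Lagrange interpolation formula with nodes 4, 5, 6:
  L_0(x) = (x - 5)(x - 6) / 2
  L_1(x) = (x - 4)(x - 6) / -1
  L_2(x) = (x - 4)(x - 5) / 2
Then p(x) = 79·L_0(x) + 128·L_1(x) + 189·L_2(x).
Expanding and collecting terms gives p(x) = 6x^2 - 5x + 3.
Evaluating at x = 9: p(9) = 444.

444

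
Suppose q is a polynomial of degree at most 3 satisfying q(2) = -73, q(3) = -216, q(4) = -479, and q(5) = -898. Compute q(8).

Write q(x) = ax^3 + bx^2 + cx + d. Substituting each data point gives a linear system:
  8a + 4b + 2c + d = -73
  27a + 9b + 3c + d = -216
  64a + 16b + 4c + d = -479
  125a + 25b + 5c + d = -898
Solving the system yields a = -6, b = -6, c = 1, d = -3.
So q(x) = -6x³ - 6x² + x - 3.
Then q(8) = -3451.

-3451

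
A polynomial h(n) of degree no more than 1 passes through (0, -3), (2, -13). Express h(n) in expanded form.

h(n) = -5n - 3

Write h(n) = an + b. Substituting each data point gives a linear system:
  b = -3
  2a + b = -13
Solving the system yields a = -5, b = -3.
So h(n) = -5n - 3.
Check: h(2) = -13. ✓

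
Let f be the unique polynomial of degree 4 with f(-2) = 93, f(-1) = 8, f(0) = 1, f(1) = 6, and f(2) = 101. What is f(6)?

7981

Forward differences of the values at s = -2, -1, 0, 1, 2:
  f  : 93  8  1  6  101
  Δ  : -85  -7  5  95
  Δ^2: 78  12  90
  Δ^3: -66  78
  Δ^4: 144
The fourth differences are constant, confirming degree 4.
Interpolating (Newton forward form) and evaluating at s = 6 gives f(6) = 7981.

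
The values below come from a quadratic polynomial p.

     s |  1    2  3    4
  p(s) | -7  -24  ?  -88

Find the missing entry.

The 3 known points determine the degree-2 polynomial uniquely.
Write p(s) = as^2 + bs + c. Substituting each data point gives a linear system:
  a + b + c = -7
  4a + 2b + c = -24
  16a + 4b + c = -88
Solving the system yields a = -5, b = -2, c = 0.
So p(s) = -5s² - 2s.
Then p(3) = -51.

-51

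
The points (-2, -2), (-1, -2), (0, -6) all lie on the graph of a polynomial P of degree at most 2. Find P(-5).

Using the Lagrange interpolation formula with nodes -2, -1, 0:
  L_0(s) = (s + 1)s / 2
  L_1(s) = (s + 2)s / -1
  L_2(s) = (s + 2)(s + 1) / 2
Then P(s) = -2·L_0(s) - 2·L_1(s) - 6·L_2(s).
Expanding and collecting terms gives P(s) = -2s^2 - 6s - 6.
Evaluating at s = -5: P(-5) = -26.

-26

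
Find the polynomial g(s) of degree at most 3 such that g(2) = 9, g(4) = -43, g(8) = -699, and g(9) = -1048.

Write g(s) = as^3 + bs^2 + cs + d. Substituting each data point gives a linear system:
  8a + 4b + 2c + d = 9
  64a + 16b + 4c + d = -43
  512a + 64b + 8c + d = -699
  729a + 81b + 9c + d = -1048
Solving the system yields a = -2, b = 5, c = 0, d = 5.
So g(s) = -2s³ + 5s² + 5.
Check: g(8) = -699. ✓

g(s) = -2s^3 + 5s^2 + 5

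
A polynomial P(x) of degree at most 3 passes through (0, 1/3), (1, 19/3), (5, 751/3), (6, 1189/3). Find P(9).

3403/3

Using the Lagrange interpolation formula with nodes 0, 1, 5, 6:
  L_0(x) = (x - 1)(x - 5)(x - 6) / -30
  L_1(x) = x(x - 5)(x - 6) / 20
  L_2(x) = x(x - 1)(x - 6) / -20
  L_3(x) = x(x - 1)(x - 5) / 30
Then P(x) = 1/3·L_0(x) + 19/3·L_1(x) + 751/3·L_2(x) + 1189/3·L_3(x).
Expanding and collecting terms gives P(x) = x³ + 5x² + 1/3.
Evaluating at x = 9: P(9) = 3403/3.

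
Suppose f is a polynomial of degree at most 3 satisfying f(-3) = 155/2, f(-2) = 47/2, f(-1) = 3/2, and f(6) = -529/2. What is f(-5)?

659/2

Using the Lagrange interpolation formula with nodes -3, -2, -1, 6:
  L_0(n) = (n + 2)(n + 1)(n - 6) / -18
  L_1(n) = (n + 3)(n + 1)(n - 6) / 8
  L_2(n) = (n + 3)(n + 2)(n - 6) / -14
  L_3(n) = (n + 3)(n + 2)(n + 1) / 504
Then f(n) = 155/2·L_0(n) + 47/2·L_1(n) + 3/2·L_2(n) - 529/2·L_3(n).
Expanding and collecting terms gives f(n) = -2n³ + 4n² + 4n - 1/2.
Evaluating at n = -5: f(-5) = 659/2.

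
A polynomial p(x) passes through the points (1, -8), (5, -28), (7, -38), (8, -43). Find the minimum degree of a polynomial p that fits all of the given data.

Divided differences on the nodes 1, 5, 7, 8:
  order 0: -8  -28  -38  -43
  order 1: -5  -5  -5
  order 2: 0  0
  order 3: 0
The order-1 divided differences are all -5 (nonzero) and every higher order vanishes, so the data lies on a polynomial of degree exactly 1.

1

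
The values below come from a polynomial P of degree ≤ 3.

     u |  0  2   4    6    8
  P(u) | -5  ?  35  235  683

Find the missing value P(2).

The 4 known points determine the degree-3 polynomial uniquely.
Write P(u) = au^3 + bu^2 + cu + d. Substituting each data point gives a linear system:
  d = -5
  64a + 16b + 4c + d = 35
  216a + 36b + 6c + d = 235
  512a + 64b + 8c + d = 683
Solving the system yields a = 2, b = -5, c = -2, d = -5.
So P(u) = 2u³ - 5u² - 2u - 5.
Then P(2) = -13.

-13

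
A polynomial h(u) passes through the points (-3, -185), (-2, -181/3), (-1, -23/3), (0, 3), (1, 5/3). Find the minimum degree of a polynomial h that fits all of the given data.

Forward differences of the values at u = -3, -2, -1, 0, 1:
  h  : -185  -181/3  -23/3  3  5/3
  Δ  : 374/3  158/3  32/3  -4/3
  Δ^2: -72  -42  -12
  Δ^3: 30  30
  Δ^4: 0
The third differences are constant (30) and nonzero, while all higher differences vanish, so the minimal degree is 3.

3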